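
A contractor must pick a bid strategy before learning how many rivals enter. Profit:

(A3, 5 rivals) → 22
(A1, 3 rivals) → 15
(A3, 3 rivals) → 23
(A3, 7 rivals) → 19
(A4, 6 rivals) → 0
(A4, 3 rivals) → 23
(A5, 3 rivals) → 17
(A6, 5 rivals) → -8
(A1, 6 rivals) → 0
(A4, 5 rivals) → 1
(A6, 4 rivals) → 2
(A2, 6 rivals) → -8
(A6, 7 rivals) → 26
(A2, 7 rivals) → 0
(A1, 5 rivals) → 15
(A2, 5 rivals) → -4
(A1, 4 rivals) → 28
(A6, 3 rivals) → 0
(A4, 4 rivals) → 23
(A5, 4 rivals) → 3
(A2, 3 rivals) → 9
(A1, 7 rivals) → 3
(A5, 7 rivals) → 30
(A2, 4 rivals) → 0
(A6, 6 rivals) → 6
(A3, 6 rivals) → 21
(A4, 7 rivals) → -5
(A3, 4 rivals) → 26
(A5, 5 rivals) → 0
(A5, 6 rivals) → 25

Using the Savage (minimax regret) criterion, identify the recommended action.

A3

Column bests: 3 rivals=23, 4 rivals=28, 5 rivals=22, 6 rivals=25, 7 rivals=30.
A1 regrets: 8, 0, 7, 25, 27 → max 27
A2 regrets: 14, 28, 26, 33, 30 → max 33
A3 regrets: 0, 2, 0, 4, 11 → max 11
A4 regrets: 0, 5, 21, 25, 35 → max 35
A5 regrets: 6, 25, 22, 0, 0 → max 25
A6 regrets: 23, 26, 30, 19, 4 → max 30
Smallest max regret = 11 → A3.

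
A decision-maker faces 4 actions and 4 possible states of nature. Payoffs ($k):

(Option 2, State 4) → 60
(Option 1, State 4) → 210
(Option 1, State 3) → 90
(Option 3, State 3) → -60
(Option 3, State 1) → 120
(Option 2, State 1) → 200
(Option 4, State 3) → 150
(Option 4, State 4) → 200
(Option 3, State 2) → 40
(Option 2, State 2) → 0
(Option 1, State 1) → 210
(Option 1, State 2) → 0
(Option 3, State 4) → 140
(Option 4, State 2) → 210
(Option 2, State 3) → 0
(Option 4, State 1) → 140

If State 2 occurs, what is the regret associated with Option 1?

Best payoff under State 2 is 210.
Regret = 210 − 0 = 210.

210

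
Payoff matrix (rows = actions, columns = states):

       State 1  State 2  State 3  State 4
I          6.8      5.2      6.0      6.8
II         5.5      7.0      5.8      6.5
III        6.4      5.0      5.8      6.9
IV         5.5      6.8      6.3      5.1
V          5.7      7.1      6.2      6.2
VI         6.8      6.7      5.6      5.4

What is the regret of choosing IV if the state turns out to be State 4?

1.8

Best payoff under State 4 is 6.9.
Regret = 6.9 − 5.1 = 1.8.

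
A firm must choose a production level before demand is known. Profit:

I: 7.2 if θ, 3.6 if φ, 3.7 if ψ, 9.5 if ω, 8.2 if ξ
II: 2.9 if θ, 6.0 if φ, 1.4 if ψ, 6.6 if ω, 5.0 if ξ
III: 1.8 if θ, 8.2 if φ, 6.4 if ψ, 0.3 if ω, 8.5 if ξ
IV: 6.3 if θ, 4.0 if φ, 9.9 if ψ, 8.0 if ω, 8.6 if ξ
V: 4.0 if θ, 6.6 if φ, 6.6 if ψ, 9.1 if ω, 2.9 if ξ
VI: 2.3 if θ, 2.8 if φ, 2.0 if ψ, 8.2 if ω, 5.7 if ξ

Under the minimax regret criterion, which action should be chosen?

IV

Column bests: θ=7.2, φ=8.2, ψ=9.9, ω=9.5, ξ=8.6.
I regrets: 0.0, 4.6, 6.2, 0.0, 0.4 → max 6.2
II regrets: 4.3, 2.2, 8.5, 2.9, 3.6 → max 8.5
III regrets: 5.4, 0.0, 3.5, 9.2, 0.1 → max 9.2
IV regrets: 0.9, 4.2, 0.0, 1.5, 0.0 → max 4.2
V regrets: 3.2, 1.6, 3.3, 0.4, 5.7 → max 5.7
VI regrets: 4.9, 5.4, 7.9, 1.3, 2.9 → max 7.9
Smallest max regret = 4.2 → IV.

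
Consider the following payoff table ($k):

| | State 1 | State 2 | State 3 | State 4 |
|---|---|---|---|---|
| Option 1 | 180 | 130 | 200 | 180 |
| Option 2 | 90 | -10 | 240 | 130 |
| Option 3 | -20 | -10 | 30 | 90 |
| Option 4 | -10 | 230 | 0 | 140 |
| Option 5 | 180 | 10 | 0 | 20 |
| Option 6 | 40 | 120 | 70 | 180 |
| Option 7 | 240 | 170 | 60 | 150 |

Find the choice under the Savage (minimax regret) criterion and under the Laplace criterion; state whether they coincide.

Column bests: State 1=240, State 2=230, State 3=240, State 4=180.
Option 1 regrets: 60, 100, 40, 0 → max 100
Option 2 regrets: 150, 240, 0, 50 → max 240
Option 3 regrets: 260, 240, 210, 90 → max 260
Option 4 regrets: 250, 0, 240, 40 → max 250
Option 5 regrets: 60, 220, 240, 160 → max 240
Option 6 regrets: 200, 110, 170, 0 → max 200
Option 7 regrets: 0, 60, 180, 30 → max 180
Smallest max regret = 100 → Option 1.
Row averages: Option 1=172.5, Option 2=112.5, Option 3=22.5, Option 4=90, Option 5=52.5, Option 6=102.5, Option 7=155
Highest average = 172.5 → Option 1.

minimax regret → Option 1; laplace → Option 1 (agree)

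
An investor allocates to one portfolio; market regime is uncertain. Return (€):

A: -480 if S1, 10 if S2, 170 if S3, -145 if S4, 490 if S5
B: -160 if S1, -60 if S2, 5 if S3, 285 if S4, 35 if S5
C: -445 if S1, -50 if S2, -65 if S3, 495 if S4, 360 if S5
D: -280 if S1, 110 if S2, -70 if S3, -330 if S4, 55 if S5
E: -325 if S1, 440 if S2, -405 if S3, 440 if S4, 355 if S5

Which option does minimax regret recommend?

C

Column bests: S1=-160, S2=440, S3=170, S4=495, S5=490.
A regrets: 320, 430, 0, 640, 0 → max 640
B regrets: 0, 500, 165, 210, 455 → max 500
C regrets: 285, 490, 235, 0, 130 → max 490
D regrets: 120, 330, 240, 825, 435 → max 825
E regrets: 165, 0, 575, 55, 135 → max 575
Smallest max regret = 490 → C.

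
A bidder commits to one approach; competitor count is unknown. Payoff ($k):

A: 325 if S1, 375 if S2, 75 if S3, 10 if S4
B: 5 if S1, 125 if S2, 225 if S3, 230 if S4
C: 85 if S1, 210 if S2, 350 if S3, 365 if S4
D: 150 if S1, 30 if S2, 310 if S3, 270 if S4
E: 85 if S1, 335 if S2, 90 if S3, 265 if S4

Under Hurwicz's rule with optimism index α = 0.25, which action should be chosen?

A: 0.25·375 + 0.75·10 = 101.25
B: 0.25·230 + 0.75·5 = 61.25
C: 0.25·365 + 0.75·85 = 155
D: 0.25·310 + 0.75·30 = 100
E: 0.25·335 + 0.75·85 = 147.5
Highest Hurwicz score = 155 → C.

C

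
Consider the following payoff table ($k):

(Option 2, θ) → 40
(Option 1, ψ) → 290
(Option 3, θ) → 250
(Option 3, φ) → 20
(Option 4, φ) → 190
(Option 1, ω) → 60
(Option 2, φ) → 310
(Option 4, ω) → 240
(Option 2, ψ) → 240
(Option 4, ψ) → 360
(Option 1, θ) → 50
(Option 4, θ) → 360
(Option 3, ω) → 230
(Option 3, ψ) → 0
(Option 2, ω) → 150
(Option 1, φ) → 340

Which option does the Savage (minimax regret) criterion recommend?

Column bests: θ=360, φ=340, ψ=360, ω=240.
Option 1 regrets: 310, 0, 70, 180 → max 310
Option 2 regrets: 320, 30, 120, 90 → max 320
Option 3 regrets: 110, 320, 360, 10 → max 360
Option 4 regrets: 0, 150, 0, 0 → max 150
Smallest max regret = 150 → Option 4.

Option 4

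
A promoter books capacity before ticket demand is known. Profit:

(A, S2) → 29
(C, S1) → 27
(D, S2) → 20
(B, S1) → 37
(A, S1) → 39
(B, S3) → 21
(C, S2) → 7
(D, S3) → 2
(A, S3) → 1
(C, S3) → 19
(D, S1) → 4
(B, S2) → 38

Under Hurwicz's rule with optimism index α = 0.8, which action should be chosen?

A: 0.8·39 + 0.2·1 = 31.4
B: 0.8·38 + 0.2·21 = 34.6
C: 0.8·27 + 0.2·7 = 23
D: 0.8·20 + 0.2·2 = 16.4
Highest Hurwicz score = 34.6 → B.

B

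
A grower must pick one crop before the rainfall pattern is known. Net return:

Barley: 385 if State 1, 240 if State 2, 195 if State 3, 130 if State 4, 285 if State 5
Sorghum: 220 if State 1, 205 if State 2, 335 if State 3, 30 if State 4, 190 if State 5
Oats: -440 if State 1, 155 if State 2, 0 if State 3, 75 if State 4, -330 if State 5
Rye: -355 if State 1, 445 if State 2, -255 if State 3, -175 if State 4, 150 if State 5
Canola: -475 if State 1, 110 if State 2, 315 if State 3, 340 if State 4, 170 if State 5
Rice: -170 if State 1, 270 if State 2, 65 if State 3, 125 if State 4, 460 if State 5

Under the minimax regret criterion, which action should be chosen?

Barley

Column bests: State 1=385, State 2=445, State 3=335, State 4=340, State 5=460.
Barley regrets: 0, 205, 140, 210, 175 → max 210
Sorghum regrets: 165, 240, 0, 310, 270 → max 310
Oats regrets: 825, 290, 335, 265, 790 → max 825
Rye regrets: 740, 0, 590, 515, 310 → max 740
Canola regrets: 860, 335, 20, 0, 290 → max 860
Rice regrets: 555, 175, 270, 215, 0 → max 555
Smallest max regret = 210 → Barley.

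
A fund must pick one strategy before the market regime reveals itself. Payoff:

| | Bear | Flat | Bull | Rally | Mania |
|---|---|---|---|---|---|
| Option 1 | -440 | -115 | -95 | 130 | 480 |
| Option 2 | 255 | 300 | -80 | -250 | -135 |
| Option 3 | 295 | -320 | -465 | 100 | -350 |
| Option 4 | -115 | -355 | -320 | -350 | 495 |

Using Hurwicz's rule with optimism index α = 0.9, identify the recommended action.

Option 1: 0.9·480 + 0.1·(-440) = 388
Option 2: 0.9·300 + 0.1·(-250) = 245
Option 3: 0.9·295 + 0.1·(-465) = 219
Option 4: 0.9·495 + 0.1·(-355) = 410
Highest Hurwicz score = 410 → Option 4.

Option 4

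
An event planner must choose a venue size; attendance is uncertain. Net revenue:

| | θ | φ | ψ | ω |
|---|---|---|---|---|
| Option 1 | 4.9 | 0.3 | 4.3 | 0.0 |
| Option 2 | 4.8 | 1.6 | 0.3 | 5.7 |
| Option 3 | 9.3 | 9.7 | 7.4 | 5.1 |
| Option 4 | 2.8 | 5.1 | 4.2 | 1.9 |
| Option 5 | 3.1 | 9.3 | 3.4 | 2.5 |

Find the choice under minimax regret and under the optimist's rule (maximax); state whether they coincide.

Column bests: θ=9.3, φ=9.7, ψ=7.4, ω=5.7.
Option 1 regrets: 4.4, 9.4, 3.1, 5.7 → max 9.4
Option 2 regrets: 4.5, 8.1, 7.1, 0.0 → max 8.1
Option 3 regrets: 0.0, 0.0, 0.0, 0.6 → max 0.6
Option 4 regrets: 6.5, 4.6, 3.2, 3.8 → max 6.5
Option 5 regrets: 6.2, 0.4, 4.0, 3.2 → max 6.2
Smallest max regret = 0.6 → Option 3.
Row maxima: Option 1=4.9, Option 2=5.7, Option 3=9.7, Option 4=5.1, Option 5=9.3
Best best-case = 9.7 → Option 3.

minimax regret → Option 3; maximax → Option 3 (agree)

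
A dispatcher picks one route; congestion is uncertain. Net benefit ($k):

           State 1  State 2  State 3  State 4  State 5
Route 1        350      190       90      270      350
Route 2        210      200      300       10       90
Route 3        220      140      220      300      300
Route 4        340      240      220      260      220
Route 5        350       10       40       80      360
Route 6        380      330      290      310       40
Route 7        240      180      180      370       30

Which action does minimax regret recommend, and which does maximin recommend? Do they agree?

minimax regret → Route 4; maximin → Route 4 (agree)

Column bests: State 1=380, State 2=330, State 3=300, State 4=370, State 5=360.
Route 1 regrets: 30, 140, 210, 100, 10 → max 210
Route 2 regrets: 170, 130, 0, 360, 270 → max 360
Route 3 regrets: 160, 190, 80, 70, 60 → max 190
Route 4 regrets: 40, 90, 80, 110, 140 → max 140
Route 5 regrets: 30, 320, 260, 290, 0 → max 320
Route 6 regrets: 0, 0, 10, 60, 320 → max 320
Route 7 regrets: 140, 150, 120, 0, 330 → max 330
Smallest max regret = 140 → Route 4.
Row minima: Route 1=90, Route 2=10, Route 3=140, Route 4=220, Route 5=10, Route 6=40, Route 7=30
Best worst-case = 220 → Route 4.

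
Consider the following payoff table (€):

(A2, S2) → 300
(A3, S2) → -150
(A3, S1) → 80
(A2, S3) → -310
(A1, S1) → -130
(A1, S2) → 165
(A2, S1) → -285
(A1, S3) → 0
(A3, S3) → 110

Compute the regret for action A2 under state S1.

365

Best payoff under S1 is 80.
Regret = 80 − (-285) = 365.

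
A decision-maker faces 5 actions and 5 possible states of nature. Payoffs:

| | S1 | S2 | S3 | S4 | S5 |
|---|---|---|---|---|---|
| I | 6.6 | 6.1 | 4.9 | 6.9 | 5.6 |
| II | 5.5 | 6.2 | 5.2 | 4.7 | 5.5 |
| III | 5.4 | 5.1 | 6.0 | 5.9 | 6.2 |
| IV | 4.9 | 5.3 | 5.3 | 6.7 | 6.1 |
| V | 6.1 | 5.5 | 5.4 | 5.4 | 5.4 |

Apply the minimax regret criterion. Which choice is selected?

Column bests: S1=6.6, S2=6.2, S3=6.0, S4=6.9, S5=6.2.
I regrets: 0.0, 0.1, 1.1, 0.0, 0.6 → max 1.1
II regrets: 1.1, 0.0, 0.8, 2.2, 0.7 → max 2.2
III regrets: 1.2, 1.1, 0.0, 1.0, 0.0 → max 1.2
IV regrets: 1.7, 0.9, 0.7, 0.2, 0.1 → max 1.7
V regrets: 0.5, 0.7, 0.6, 1.5, 0.8 → max 1.5
Smallest max regret = 1.1 → I.

I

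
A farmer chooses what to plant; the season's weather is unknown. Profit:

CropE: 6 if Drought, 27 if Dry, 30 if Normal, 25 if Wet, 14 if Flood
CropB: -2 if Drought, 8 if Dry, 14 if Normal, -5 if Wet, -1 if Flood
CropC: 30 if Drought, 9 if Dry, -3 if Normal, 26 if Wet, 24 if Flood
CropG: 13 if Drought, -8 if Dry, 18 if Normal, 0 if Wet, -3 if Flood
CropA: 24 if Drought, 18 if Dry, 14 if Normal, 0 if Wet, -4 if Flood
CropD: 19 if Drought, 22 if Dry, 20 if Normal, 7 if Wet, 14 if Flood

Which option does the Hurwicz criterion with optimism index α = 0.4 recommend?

CropE

CropE: 0.4·30 + 0.6·6 = 15.6
CropB: 0.4·14 + 0.6·(-5) = 2.6
CropC: 0.4·30 + 0.6·(-3) = 10.2
CropG: 0.4·18 + 0.6·(-8) = 2.4
CropA: 0.4·24 + 0.6·(-4) = 7.2
CropD: 0.4·22 + 0.6·7 = 13
Highest Hurwicz score = 15.6 → CropE.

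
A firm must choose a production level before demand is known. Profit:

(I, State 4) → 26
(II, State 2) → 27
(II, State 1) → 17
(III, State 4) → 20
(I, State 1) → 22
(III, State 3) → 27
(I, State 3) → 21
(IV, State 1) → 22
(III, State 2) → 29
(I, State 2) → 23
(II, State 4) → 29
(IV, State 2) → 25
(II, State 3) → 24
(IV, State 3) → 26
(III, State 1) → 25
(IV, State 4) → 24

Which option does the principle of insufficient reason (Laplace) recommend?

Row averages: I=23, II=24.25, III=25.25, IV=24.25
Highest average = 25.25 → III.

III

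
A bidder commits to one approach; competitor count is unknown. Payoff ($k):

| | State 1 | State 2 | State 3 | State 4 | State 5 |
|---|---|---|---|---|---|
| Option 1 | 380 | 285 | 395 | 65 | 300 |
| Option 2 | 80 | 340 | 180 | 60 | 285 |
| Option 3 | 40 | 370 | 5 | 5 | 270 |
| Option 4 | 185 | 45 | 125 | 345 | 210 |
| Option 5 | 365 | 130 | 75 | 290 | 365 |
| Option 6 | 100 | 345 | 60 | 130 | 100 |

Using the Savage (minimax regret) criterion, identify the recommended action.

Column bests: State 1=380, State 2=370, State 3=395, State 4=345, State 5=365.
Option 1 regrets: 0, 85, 0, 280, 65 → max 280
Option 2 regrets: 300, 30, 215, 285, 80 → max 300
Option 3 regrets: 340, 0, 390, 340, 95 → max 390
Option 4 regrets: 195, 325, 270, 0, 155 → max 325
Option 5 regrets: 15, 240, 320, 55, 0 → max 320
Option 6 regrets: 280, 25, 335, 215, 265 → max 335
Smallest max regret = 280 → Option 1.

Option 1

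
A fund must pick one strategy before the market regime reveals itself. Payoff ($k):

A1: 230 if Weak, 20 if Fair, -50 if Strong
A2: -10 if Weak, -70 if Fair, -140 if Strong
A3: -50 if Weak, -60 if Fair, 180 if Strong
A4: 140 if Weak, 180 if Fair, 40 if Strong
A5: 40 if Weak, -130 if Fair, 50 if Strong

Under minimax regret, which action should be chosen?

A4

Column bests: Weak=230, Fair=180, Strong=180.
A1 regrets: 0, 160, 230 → max 230
A2 regrets: 240, 250, 320 → max 320
A3 regrets: 280, 240, 0 → max 280
A4 regrets: 90, 0, 140 → max 140
A5 regrets: 190, 310, 130 → max 310
Smallest max regret = 140 → A4.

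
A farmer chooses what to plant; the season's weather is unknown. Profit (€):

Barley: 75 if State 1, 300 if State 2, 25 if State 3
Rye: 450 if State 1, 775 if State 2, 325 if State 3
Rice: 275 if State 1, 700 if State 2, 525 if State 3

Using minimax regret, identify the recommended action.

Column bests: State 1=450, State 2=775, State 3=525.
Barley regrets: 375, 475, 500 → max 500
Rye regrets: 0, 0, 200 → max 200
Rice regrets: 175, 75, 0 → max 175
Smallest max regret = 175 → Rice.

Rice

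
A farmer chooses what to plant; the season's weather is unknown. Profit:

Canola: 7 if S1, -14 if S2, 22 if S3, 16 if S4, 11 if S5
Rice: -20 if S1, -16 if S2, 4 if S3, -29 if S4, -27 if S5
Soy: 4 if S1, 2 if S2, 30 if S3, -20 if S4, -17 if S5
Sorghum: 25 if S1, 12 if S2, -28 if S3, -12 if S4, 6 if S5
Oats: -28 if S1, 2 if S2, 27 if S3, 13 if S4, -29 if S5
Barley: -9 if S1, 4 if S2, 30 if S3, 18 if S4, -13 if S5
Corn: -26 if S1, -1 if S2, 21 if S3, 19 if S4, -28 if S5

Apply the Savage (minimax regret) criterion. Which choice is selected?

Canola

Column bests: S1=25, S2=12, S3=30, S4=19, S5=11.
Canola regrets: 18, 26, 8, 3, 0 → max 26
Rice regrets: 45, 28, 26, 48, 38 → max 48
Soy regrets: 21, 10, 0, 39, 28 → max 39
Sorghum regrets: 0, 0, 58, 31, 5 → max 58
Oats regrets: 53, 10, 3, 6, 40 → max 53
Barley regrets: 34, 8, 0, 1, 24 → max 34
Corn regrets: 51, 13, 9, 0, 39 → max 51
Smallest max regret = 26 → Canola.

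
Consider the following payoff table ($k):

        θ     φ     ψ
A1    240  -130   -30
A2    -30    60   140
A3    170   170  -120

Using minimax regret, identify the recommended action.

Column bests: θ=240, φ=170, ψ=140.
A1 regrets: 0, 300, 170 → max 300
A2 regrets: 270, 110, 0 → max 270
A3 regrets: 70, 0, 260 → max 260
Smallest max regret = 260 → A3.

A3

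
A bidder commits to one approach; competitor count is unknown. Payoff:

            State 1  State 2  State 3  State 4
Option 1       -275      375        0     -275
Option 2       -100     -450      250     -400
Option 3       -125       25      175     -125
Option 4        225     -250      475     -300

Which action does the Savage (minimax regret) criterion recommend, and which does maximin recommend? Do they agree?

Column bests: State 1=225, State 2=375, State 3=475, State 4=-125.
Option 1 regrets: 500, 0, 475, 150 → max 500
Option 2 regrets: 325, 825, 225, 275 → max 825
Option 3 regrets: 350, 350, 300, 0 → max 350
Option 4 regrets: 0, 625, 0, 175 → max 625
Smallest max regret = 350 → Option 3.
Row minima: Option 1=-275, Option 2=-450, Option 3=-125, Option 4=-300
Best worst-case = -125 → Option 3.

minimax regret → Option 3; maximin → Option 3 (agree)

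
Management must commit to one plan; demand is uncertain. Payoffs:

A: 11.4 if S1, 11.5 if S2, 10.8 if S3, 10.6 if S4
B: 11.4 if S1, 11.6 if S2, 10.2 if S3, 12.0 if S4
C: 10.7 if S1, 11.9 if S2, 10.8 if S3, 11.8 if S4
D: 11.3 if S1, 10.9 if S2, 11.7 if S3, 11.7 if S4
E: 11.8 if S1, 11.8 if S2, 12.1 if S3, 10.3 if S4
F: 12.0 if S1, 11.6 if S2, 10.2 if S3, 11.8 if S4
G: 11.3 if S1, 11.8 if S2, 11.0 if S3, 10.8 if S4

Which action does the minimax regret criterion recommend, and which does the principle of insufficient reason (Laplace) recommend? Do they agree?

Column bests: S1=12.0, S2=11.9, S3=12.1, S4=12.0.
A regrets: 0.6, 0.4, 1.3, 1.4 → max 1.4
B regrets: 0.6, 0.3, 1.9, 0.0 → max 1.9
C regrets: 1.3, 0.0, 1.3, 0.2 → max 1.3
D regrets: 0.7, 1.0, 0.4, 0.3 → max 1.0
E regrets: 0.2, 0.1, 0.0, 1.7 → max 1.7
F regrets: 0.0, 0.3, 1.9, 0.2 → max 1.9
G regrets: 0.7, 0.1, 1.1, 1.2 → max 1.2
Smallest max regret = 1.0 → D.
Row averages: A=11.075, B=11.3, C=11.3, D=11.4, E=11.5, F=11.4, G=11.225
Highest average = 11.5 → E.

minimax regret → D; laplace → E (disagree)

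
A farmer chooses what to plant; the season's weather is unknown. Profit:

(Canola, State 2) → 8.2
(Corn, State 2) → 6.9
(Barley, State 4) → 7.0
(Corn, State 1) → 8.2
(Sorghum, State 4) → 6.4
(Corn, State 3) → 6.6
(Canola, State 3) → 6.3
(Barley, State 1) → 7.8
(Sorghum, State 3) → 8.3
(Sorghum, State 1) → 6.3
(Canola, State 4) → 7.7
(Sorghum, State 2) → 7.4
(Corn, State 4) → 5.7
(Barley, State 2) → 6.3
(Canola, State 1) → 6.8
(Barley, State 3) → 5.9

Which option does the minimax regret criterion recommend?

Column bests: State 1=8.2, State 2=8.2, State 3=8.3, State 4=7.7.
Barley regrets: 0.4, 1.9, 2.4, 0.7 → max 2.4
Corn regrets: 0.0, 1.3, 1.7, 2.0 → max 2.0
Canola regrets: 1.4, 0.0, 2.0, 0.0 → max 2.0
Sorghum regrets: 1.9, 0.8, 0.0, 1.3 → max 1.9
Smallest max regret = 1.9 → Sorghum.

Sorghum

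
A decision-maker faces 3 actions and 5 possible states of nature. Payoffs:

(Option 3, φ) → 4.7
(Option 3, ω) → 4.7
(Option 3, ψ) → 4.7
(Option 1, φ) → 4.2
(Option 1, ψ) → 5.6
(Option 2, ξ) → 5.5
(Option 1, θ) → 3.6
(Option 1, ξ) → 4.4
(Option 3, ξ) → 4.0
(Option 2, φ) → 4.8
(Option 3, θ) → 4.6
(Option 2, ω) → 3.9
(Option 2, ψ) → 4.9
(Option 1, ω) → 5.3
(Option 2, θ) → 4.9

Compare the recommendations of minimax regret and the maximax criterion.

Column bests: θ=4.9, φ=4.8, ψ=5.6, ω=5.3, ξ=5.5.
Option 1 regrets: 1.3, 0.6, 0.0, 0.0, 1.1 → max 1.3
Option 2 regrets: 0.0, 0.0, 0.7, 1.4, 0.0 → max 1.4
Option 3 regrets: 0.3, 0.1, 0.9, 0.6, 1.5 → max 1.5
Smallest max regret = 1.3 → Option 1.
Row maxima: Option 1=5.6, Option 2=5.5, Option 3=4.7
Best best-case = 5.6 → Option 1.

minimax regret → Option 1; maximax → Option 1 (agree)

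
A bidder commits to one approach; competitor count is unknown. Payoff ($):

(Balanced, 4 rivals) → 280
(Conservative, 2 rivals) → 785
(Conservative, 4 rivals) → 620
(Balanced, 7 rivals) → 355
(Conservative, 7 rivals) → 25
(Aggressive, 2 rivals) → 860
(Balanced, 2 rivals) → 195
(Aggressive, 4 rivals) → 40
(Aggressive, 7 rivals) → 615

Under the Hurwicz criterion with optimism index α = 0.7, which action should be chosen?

Aggressive

Conservative: 0.7·785 + 0.3·25 = 557
Balanced: 0.7·355 + 0.3·195 = 307
Aggressive: 0.7·860 + 0.3·40 = 614
Highest Hurwicz score = 614 → Aggressive.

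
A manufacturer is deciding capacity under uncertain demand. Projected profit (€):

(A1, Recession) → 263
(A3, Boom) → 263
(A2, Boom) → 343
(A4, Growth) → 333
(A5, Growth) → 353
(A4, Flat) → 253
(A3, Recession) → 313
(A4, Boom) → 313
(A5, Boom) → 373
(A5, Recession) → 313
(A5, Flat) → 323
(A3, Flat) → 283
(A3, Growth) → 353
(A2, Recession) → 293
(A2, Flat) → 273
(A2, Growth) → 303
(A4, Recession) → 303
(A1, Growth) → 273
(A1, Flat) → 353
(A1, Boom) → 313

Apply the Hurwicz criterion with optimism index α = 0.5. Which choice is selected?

A1: 0.5·353 + 0.5·263 = 308
A2: 0.5·343 + 0.5·273 = 308
A3: 0.5·353 + 0.5·263 = 308
A4: 0.5·333 + 0.5·253 = 293
A5: 0.5·373 + 0.5·313 = 343
Highest Hurwicz score = 343 → A5.

A5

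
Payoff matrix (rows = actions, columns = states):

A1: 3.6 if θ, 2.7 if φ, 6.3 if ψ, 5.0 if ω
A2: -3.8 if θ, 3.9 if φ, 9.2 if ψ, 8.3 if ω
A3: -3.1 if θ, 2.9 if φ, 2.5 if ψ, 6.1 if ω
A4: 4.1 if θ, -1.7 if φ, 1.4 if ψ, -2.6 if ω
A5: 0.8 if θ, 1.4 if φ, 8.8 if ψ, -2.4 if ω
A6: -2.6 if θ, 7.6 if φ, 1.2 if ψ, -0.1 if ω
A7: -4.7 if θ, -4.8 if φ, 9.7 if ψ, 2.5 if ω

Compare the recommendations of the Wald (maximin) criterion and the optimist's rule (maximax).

Row minima: A1=2.7, A2=-3.8, A3=-3.1, A4=-2.6, A5=-2.4, A6=-2.6, A7=-4.8
Best worst-case = 2.7 → A1.
Row maxima: A1=6.3, A2=9.2, A3=6.1, A4=4.1, A5=8.8, A6=7.6, A7=9.7
Best best-case = 9.7 → A7.

maximin → A1; maximax → A7 (disagree)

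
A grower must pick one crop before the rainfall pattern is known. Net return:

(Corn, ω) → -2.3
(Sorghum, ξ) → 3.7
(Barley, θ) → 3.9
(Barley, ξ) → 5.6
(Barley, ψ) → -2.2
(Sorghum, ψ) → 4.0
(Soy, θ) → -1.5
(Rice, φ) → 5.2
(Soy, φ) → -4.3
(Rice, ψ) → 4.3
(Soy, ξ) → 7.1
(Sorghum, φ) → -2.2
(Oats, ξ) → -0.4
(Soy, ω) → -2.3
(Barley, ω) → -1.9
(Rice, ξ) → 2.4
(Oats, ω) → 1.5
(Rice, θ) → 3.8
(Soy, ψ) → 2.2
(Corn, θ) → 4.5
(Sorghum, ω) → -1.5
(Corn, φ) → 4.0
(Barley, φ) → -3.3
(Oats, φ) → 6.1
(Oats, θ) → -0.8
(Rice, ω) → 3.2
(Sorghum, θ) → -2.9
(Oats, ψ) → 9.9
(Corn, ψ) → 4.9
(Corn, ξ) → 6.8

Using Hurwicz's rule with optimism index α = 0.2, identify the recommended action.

Rice

Sorghum: 0.2·4.0 + 0.8·(-2.9) = -1.52
Corn: 0.2·6.8 + 0.8·(-2.3) = -0.48
Oats: 0.2·9.9 + 0.8·(-0.8) = 1.34
Barley: 0.2·5.6 + 0.8·(-3.3) = -1.52
Rice: 0.2·5.2 + 0.8·2.4 = 2.96
Soy: 0.2·7.1 + 0.8·(-4.3) = -2.02
Highest Hurwicz score = 2.96 → Rice.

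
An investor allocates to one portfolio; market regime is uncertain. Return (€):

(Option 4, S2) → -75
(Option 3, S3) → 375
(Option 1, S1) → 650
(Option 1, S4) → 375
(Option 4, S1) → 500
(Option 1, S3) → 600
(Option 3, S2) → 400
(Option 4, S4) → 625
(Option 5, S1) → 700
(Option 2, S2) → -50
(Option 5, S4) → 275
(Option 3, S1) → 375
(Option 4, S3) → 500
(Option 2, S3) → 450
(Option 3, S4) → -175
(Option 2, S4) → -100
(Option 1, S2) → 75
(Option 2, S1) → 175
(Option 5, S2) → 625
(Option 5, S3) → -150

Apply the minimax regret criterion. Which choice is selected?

Option 1

Column bests: S1=700, S2=625, S3=600, S4=625.
Option 1 regrets: 50, 550, 0, 250 → max 550
Option 2 regrets: 525, 675, 150, 725 → max 725
Option 3 regrets: 325, 225, 225, 800 → max 800
Option 4 regrets: 200, 700, 100, 0 → max 700
Option 5 regrets: 0, 0, 750, 350 → max 750
Smallest max regret = 550 → Option 1.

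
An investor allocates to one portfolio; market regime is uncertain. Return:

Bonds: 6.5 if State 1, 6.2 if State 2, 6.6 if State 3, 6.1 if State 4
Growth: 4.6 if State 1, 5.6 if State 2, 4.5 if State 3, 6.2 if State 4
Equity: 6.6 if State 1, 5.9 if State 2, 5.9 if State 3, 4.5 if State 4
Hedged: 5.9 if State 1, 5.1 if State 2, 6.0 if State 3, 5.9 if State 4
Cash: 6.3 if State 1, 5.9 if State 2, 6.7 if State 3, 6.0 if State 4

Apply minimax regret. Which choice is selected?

Bonds

Column bests: State 1=6.6, State 2=6.2, State 3=6.7, State 4=6.2.
Bonds regrets: 0.1, 0.0, 0.1, 0.1 → max 0.1
Growth regrets: 2.0, 0.6, 2.2, 0.0 → max 2.2
Equity regrets: 0.0, 0.3, 0.8, 1.7 → max 1.7
Hedged regrets: 0.7, 1.1, 0.7, 0.3 → max 1.1
Cash regrets: 0.3, 0.3, 0.0, 0.2 → max 0.3
Smallest max regret = 0.1 → Bonds.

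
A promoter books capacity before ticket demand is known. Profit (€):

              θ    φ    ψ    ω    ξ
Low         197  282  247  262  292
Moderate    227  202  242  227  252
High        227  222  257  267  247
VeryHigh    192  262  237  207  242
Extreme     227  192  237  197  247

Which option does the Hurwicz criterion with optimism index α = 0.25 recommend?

High

Low: 0.25·292 + 0.75·197 = 220.75
Moderate: 0.25·252 + 0.75·202 = 214.5
High: 0.25·267 + 0.75·222 = 233.25
VeryHigh: 0.25·262 + 0.75·192 = 209.5
Extreme: 0.25·247 + 0.75·192 = 205.75
Highest Hurwicz score = 233.25 → High.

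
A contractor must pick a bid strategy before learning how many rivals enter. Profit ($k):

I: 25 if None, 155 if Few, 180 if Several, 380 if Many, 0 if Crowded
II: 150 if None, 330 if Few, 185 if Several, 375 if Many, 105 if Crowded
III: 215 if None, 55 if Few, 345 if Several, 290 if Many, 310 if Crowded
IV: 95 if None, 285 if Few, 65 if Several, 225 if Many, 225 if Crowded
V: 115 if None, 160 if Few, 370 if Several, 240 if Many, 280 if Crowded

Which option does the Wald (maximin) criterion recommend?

V

Row minima: I=0, II=105, III=55, IV=65, V=115
Best worst-case = 115 → V.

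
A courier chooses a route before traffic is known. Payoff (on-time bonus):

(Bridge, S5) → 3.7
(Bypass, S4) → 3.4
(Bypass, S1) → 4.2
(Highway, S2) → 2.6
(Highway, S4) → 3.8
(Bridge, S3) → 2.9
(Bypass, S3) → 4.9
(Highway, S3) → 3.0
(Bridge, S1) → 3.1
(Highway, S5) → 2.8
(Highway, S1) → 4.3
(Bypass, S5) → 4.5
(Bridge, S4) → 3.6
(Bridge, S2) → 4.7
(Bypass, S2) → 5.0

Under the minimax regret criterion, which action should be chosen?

Column bests: S1=4.3, S2=5.0, S3=4.9, S4=3.8, S5=4.5.
Bypass regrets: 0.1, 0.0, 0.0, 0.4, 0.0 → max 0.4
Highway regrets: 0.0, 2.4, 1.9, 0.0, 1.7 → max 2.4
Bridge regrets: 1.2, 0.3, 2.0, 0.2, 0.8 → max 2.0
Smallest max regret = 0.4 → Bypass.

Bypass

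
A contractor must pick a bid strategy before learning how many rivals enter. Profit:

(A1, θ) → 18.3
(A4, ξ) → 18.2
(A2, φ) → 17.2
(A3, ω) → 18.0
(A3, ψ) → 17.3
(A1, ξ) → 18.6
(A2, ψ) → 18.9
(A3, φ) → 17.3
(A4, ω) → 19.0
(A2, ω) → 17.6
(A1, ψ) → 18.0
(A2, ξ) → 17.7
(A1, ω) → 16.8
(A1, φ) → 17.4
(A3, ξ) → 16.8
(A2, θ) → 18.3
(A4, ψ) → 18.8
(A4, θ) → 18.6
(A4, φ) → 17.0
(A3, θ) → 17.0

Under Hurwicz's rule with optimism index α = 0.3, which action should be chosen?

A2

A1: 0.3·18.6 + 0.7·16.8 = 17.34
A2: 0.3·18.9 + 0.7·17.2 = 17.71
A3: 0.3·18.0 + 0.7·16.8 = 17.16
A4: 0.3·19.0 + 0.7·17.0 = 17.6
Highest Hurwicz score = 17.71 → A2.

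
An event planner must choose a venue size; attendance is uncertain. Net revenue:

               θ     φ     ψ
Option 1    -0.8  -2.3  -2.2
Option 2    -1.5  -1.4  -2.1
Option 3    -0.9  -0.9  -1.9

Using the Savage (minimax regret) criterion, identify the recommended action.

Column bests: θ=-0.8, φ=-0.9, ψ=-1.9.
Option 1 regrets: 0.0, 1.4, 0.3 → max 1.4
Option 2 regrets: 0.7, 0.5, 0.2 → max 0.7
Option 3 regrets: 0.1, 0.0, 0.0 → max 0.1
Smallest max regret = 0.1 → Option 3.

Option 3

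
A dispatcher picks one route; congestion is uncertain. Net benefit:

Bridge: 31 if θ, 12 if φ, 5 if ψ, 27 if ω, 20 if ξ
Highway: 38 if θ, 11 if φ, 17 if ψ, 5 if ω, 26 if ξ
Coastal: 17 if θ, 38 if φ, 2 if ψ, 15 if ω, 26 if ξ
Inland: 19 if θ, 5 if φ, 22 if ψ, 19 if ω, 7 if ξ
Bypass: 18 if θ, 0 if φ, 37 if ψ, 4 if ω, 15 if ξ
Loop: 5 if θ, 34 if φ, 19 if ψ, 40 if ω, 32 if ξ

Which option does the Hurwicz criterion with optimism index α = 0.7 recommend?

Bridge: 0.7·31 + 0.3·5 = 23.2
Highway: 0.7·38 + 0.3·5 = 28.1
Coastal: 0.7·38 + 0.3·2 = 27.2
Inland: 0.7·22 + 0.3·5 = 16.9
Bypass: 0.7·37 + 0.3·0 = 25.9
Loop: 0.7·40 + 0.3·5 = 29.5
Highest Hurwicz score = 29.5 → Loop.

Loop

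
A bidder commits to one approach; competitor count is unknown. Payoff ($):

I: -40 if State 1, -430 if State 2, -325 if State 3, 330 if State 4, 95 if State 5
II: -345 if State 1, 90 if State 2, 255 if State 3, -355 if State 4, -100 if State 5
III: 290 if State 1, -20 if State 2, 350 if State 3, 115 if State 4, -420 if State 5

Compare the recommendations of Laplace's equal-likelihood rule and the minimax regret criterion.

laplace → III; minimax regret → III (agree)

Row averages: I=-74, II=-91, III=63
Highest average = 63 → III.
Column bests: State 1=290, State 2=90, State 3=350, State 4=330, State 5=95.
I regrets: 330, 520, 675, 0, 0 → max 675
II regrets: 635, 0, 95, 685, 195 → max 685
III regrets: 0, 110, 0, 215, 515 → max 515
Smallest max regret = 515 → III.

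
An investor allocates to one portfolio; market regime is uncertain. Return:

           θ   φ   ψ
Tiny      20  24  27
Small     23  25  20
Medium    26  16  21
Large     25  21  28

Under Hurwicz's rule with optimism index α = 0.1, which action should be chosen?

Tiny: 0.1·27 + 0.9·20 = 20.7
Small: 0.1·25 + 0.9·20 = 20.5
Medium: 0.1·26 + 0.9·16 = 17
Large: 0.1·28 + 0.9·21 = 21.7
Highest Hurwicz score = 21.7 → Large.

Large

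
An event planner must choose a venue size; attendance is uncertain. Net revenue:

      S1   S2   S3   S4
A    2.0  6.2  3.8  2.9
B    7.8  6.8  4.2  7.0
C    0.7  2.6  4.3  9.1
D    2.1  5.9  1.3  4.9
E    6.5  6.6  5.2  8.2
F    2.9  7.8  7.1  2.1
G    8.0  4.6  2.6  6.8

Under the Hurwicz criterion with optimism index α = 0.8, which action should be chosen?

A: 0.8·6.2 + 0.2·2.0 = 5.36
B: 0.8·7.8 + 0.2·4.2 = 7.08
C: 0.8·9.1 + 0.2·0.7 = 7.42
D: 0.8·5.9 + 0.2·1.3 = 4.98
E: 0.8·8.2 + 0.2·5.2 = 7.6
F: 0.8·7.8 + 0.2·2.1 = 6.66
G: 0.8·8.0 + 0.2·2.6 = 6.92
Highest Hurwicz score = 7.6 → E.

E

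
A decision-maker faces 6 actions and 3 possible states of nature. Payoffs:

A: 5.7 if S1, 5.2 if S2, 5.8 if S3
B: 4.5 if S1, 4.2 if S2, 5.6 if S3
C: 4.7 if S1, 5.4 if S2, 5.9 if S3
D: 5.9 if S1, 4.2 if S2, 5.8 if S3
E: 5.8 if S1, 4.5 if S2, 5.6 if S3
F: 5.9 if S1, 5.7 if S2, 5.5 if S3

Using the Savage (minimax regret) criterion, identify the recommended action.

Column bests: S1=5.9, S2=5.7, S3=5.9.
A regrets: 0.2, 0.5, 0.1 → max 0.5
B regrets: 1.4, 1.5, 0.3 → max 1.5
C regrets: 1.2, 0.3, 0.0 → max 1.2
D regrets: 0.0, 1.5, 0.1 → max 1.5
E regrets: 0.1, 1.2, 0.3 → max 1.2
F regrets: 0.0, 0.0, 0.4 → max 0.4
Smallest max regret = 0.4 → F.

F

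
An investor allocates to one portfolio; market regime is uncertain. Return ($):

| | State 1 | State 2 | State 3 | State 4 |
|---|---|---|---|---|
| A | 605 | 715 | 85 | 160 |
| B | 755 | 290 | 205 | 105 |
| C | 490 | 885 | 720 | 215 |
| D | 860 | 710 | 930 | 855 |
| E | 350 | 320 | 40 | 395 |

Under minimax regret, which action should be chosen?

Column bests: State 1=860, State 2=885, State 3=930, State 4=855.
A regrets: 255, 170, 845, 695 → max 845
B regrets: 105, 595, 725, 750 → max 750
C regrets: 370, 0, 210, 640 → max 640
D regrets: 0, 175, 0, 0 → max 175
E regrets: 510, 565, 890, 460 → max 890
Smallest max regret = 175 → D.

D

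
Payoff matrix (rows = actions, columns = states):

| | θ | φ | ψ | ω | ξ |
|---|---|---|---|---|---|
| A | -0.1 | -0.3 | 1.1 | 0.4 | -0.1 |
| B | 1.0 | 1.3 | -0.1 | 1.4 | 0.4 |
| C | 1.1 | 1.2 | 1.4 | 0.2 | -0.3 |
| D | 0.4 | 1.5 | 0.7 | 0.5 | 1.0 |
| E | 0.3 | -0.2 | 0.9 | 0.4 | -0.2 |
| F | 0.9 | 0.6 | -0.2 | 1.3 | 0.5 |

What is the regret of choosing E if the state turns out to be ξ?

1.2

Best payoff under ξ is 1.0.
Regret = 1.0 − (-0.2) = 1.2.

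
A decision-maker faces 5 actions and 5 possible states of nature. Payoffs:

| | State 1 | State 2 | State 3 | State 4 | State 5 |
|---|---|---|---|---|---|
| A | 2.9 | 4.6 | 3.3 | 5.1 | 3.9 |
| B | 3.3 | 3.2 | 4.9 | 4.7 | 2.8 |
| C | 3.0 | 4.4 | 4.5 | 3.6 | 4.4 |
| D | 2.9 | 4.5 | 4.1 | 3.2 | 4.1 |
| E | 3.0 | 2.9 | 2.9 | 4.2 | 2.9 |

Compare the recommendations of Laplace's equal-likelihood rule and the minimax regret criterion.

Row averages: A=3.96, B=3.78, C=3.98, D=3.76, E=3.18
Highest average = 3.98 → C.
Column bests: State 1=3.3, State 2=4.6, State 3=4.9, State 4=5.1, State 5=4.4.
A regrets: 0.4, 0.0, 1.6, 0.0, 0.5 → max 1.6
B regrets: 0.0, 1.4, 0.0, 0.4, 1.6 → max 1.6
C regrets: 0.3, 0.2, 0.4, 1.5, 0.0 → max 1.5
D regrets: 0.4, 0.1, 0.8, 1.9, 0.3 → max 1.9
E regrets: 0.3, 1.7, 2.0, 0.9, 1.5 → max 2.0
Smallest max regret = 1.5 → C.

laplace → C; minimax regret → C (agree)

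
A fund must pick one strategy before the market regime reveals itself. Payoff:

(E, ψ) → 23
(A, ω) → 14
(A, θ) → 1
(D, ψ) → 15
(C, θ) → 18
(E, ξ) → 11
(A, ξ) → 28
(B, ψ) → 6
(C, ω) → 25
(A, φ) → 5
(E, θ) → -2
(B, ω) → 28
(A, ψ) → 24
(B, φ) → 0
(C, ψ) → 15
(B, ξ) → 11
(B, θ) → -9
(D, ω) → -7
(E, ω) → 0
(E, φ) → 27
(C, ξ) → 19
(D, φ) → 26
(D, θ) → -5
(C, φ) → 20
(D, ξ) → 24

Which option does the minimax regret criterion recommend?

Column bests: θ=18, φ=27, ψ=24, ω=28, ξ=28.
A regrets: 17, 22, 0, 14, 0 → max 22
B regrets: 27, 27, 18, 0, 17 → max 27
C regrets: 0, 7, 9, 3, 9 → max 9
D regrets: 23, 1, 9, 35, 4 → max 35
E regrets: 20, 0, 1, 28, 17 → max 28
Smallest max regret = 9 → C.

C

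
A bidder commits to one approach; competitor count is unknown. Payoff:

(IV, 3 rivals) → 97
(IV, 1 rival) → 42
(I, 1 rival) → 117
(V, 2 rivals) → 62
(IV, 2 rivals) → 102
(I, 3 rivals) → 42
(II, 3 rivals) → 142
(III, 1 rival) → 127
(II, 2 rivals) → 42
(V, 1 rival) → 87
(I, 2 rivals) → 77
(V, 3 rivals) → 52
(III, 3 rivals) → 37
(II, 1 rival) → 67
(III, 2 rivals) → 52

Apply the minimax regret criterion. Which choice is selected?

Column bests: 1 rival=127, 2 rivals=102, 3 rivals=142.
I regrets: 10, 25, 100 → max 100
II regrets: 60, 60, 0 → max 60
III regrets: 0, 50, 105 → max 105
IV regrets: 85, 0, 45 → max 85
V regrets: 40, 40, 90 → max 90
Smallest max regret = 60 → II.

II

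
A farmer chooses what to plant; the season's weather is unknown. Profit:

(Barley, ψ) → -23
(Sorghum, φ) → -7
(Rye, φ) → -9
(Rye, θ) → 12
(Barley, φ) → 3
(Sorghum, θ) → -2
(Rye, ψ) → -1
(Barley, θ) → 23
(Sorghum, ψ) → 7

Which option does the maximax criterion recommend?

Row maxima: Sorghum=7, Barley=23, Rye=12
Best best-case = 23 → Barley.

Barley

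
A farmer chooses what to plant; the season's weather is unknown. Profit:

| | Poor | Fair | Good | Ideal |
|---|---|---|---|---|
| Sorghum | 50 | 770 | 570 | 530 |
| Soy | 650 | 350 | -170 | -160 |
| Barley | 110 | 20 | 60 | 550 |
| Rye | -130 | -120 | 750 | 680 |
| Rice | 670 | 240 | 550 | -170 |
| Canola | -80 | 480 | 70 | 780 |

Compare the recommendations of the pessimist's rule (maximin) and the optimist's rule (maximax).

Row minima: Sorghum=50, Soy=-170, Barley=20, Rye=-130, Rice=-170, Canola=-80
Best worst-case = 50 → Sorghum.
Row maxima: Sorghum=770, Soy=650, Barley=550, Rye=750, Rice=670, Canola=780
Best best-case = 780 → Canola.

maximin → Sorghum; maximax → Canola (disagree)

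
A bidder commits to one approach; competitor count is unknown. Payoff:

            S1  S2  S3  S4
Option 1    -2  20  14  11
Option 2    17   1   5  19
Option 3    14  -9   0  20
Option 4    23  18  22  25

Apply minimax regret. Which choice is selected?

Column bests: S1=23, S2=20, S3=22, S4=25.
Option 1 regrets: 25, 0, 8, 14 → max 25
Option 2 regrets: 6, 19, 17, 6 → max 19
Option 3 regrets: 9, 29, 22, 5 → max 29
Option 4 regrets: 0, 2, 0, 0 → max 2
Smallest max regret = 2 → Option 4.

Option 4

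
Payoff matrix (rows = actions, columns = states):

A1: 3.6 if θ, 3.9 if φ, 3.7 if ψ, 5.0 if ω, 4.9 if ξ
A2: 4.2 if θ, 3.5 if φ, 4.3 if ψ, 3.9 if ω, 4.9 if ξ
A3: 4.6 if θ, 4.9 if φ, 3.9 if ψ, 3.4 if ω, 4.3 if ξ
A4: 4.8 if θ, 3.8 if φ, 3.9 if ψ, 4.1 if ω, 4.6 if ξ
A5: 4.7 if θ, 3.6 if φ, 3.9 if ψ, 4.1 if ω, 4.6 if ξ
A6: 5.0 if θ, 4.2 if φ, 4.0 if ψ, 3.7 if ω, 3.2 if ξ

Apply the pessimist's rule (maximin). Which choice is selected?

A4

Row minima: A1=3.6, A2=3.5, A3=3.4, A4=3.8, A5=3.6, A6=3.2
Best worst-case = 3.8 → A4.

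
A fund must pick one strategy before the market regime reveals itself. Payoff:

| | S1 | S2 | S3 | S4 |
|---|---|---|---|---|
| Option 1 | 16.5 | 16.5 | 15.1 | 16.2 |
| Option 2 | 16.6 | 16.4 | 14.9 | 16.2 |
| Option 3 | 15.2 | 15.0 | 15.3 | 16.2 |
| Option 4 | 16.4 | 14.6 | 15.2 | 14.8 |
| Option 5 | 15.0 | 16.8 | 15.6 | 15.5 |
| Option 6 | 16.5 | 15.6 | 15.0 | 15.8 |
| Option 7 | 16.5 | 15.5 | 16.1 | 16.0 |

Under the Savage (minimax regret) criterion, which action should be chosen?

Option 1

Column bests: S1=16.6, S2=16.8, S3=16.1, S4=16.2.
Option 1 regrets: 0.1, 0.3, 1.0, 0.0 → max 1.0
Option 2 regrets: 0.0, 0.4, 1.2, 0.0 → max 1.2
Option 3 regrets: 1.4, 1.8, 0.8, 0.0 → max 1.8
Option 4 regrets: 0.2, 2.2, 0.9, 1.4 → max 2.2
Option 5 regrets: 1.6, 0.0, 0.5, 0.7 → max 1.6
Option 6 regrets: 0.1, 1.2, 1.1, 0.4 → max 1.2
Option 7 regrets: 0.1, 1.3, 0.0, 0.2 → max 1.3
Smallest max regret = 1.0 → Option 1.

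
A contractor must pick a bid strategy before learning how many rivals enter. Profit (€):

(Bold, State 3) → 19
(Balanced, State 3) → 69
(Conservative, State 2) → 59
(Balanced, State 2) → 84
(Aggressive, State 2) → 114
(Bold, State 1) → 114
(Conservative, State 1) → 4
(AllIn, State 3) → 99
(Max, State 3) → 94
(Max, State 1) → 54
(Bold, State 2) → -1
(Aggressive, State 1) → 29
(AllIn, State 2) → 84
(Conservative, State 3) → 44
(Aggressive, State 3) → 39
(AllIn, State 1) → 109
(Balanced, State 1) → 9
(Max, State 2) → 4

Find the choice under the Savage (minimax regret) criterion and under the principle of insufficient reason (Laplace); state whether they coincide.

minimax regret → AllIn; laplace → AllIn (agree)

Column bests: State 1=114, State 2=114, State 3=99.
Conservative regrets: 110, 55, 55 → max 110
Balanced regrets: 105, 30, 30 → max 105
Aggressive regrets: 85, 0, 60 → max 85
Bold regrets: 0, 115, 80 → max 115
AllIn regrets: 5, 30, 0 → max 30
Max regrets: 60, 110, 5 → max 110
Smallest max regret = 30 → AllIn.
Row averages: Conservative=107/3, Balanced=54, Aggressive=182/3, Bold=44, AllIn=292/3, Max=152/3
Highest average = 292/3 → AllIn.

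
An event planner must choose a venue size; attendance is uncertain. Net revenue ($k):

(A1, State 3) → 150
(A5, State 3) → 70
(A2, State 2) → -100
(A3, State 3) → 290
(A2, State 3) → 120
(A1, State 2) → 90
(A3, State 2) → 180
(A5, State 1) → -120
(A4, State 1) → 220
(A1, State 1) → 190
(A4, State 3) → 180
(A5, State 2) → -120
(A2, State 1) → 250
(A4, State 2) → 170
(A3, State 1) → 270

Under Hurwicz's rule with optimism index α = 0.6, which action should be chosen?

A3

A1: 0.6·190 + 0.4·90 = 150
A2: 0.6·250 + 0.4·(-100) = 110
A3: 0.6·290 + 0.4·180 = 246
A4: 0.6·220 + 0.4·170 = 200
A5: 0.6·70 + 0.4·(-120) = -6
Highest Hurwicz score = 246 → A3.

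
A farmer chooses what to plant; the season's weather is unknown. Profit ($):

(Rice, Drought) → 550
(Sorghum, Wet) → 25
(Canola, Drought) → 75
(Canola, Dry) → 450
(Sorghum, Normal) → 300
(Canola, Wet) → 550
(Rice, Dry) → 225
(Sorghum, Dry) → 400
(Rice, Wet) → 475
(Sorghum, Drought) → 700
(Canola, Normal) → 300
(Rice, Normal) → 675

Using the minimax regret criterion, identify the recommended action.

Column bests: Drought=700, Dry=450, Normal=675, Wet=550.
Sorghum regrets: 0, 50, 375, 525 → max 525
Canola regrets: 625, 0, 375, 0 → max 625
Rice regrets: 150, 225, 0, 75 → max 225
Smallest max regret = 225 → Rice.

Rice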